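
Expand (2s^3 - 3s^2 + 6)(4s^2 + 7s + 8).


Distribute each term of the first polynomial:
  (2s^3)(4s^2 + 7s + 8) = 8s^5 + 14s^4 + 16s^3
  (-3s^2)(4s^2 + 7s + 8) = -12s^4 - 21s^3 - 24s^2
  (6)(4s^2 + 7s + 8) = 24s^2 + 42s + 48
Sum: 8s^5 + 2s^4 - 5s^3 + 42s + 48


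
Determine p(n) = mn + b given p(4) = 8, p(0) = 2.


p(n) = mn + b. Using p(4)=8, p(0)=2:
m = (8 - 2)/(4) = 6/4 = 3/2
b = 8 - m*(4) = 8 - 6 = 2
p(n) = (3/2)n + 2


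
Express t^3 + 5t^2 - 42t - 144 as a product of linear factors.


Try integer roots (divisors of -144). t=-8: p(-8)=0.
Divide out (t + 8): quotient is t^2 - 3t - 18.
Factor the quadratic: (t - 6)(t + 3)
Result: (t + 8)(t - 6)(t + 3)


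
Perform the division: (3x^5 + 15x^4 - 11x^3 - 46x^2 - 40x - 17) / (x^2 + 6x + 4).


(3x^5 + 15x^4 - 11x^3 - 46x^2 - 40x - 17) / (x^2 + 6x + 4)
Step 1: 3x^3 * (x^2 + 6x + 4) = 3x^5 + 18x^4 + 12x^3; subtract.
Step 2: -3x^2 * (x^2 + 6x + 4) = -3x^4 - 18x^3 - 12x^2; subtract.
Step 3: -5x * (x^2 + 6x + 4) = -5x^3 - 30x^2 - 20x; subtract.
Step 4: -4 * (x^2 + 6x + 4) = -4x^2 - 24x - 16; subtract.
Quotient: 3x^3 - 3x^2 - 5x - 4, Remainder: 4x - 1


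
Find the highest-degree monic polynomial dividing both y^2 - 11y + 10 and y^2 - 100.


Factor each:
  y^2 - 11y + 10 = (y - 10)(y - 1)
  y^2 - 100 = (y - 10)(y + 10)
Common monic factor: y - 10


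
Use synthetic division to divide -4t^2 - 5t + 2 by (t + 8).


Synthetic division with c = -8. Coefficients: -4, -5, 2
Bring down -4.
  -4 * -8 = 32; 32 - 5 = 27
  27 * -8 = -216; -216 + 2 = -214
Quotient: -4t + 27, Remainder: -214


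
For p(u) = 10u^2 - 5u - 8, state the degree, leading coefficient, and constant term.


Highest power of u is 2, with coefficient 10. Constant term is -8.
Degree = 2, leading coefficient = 10, constant term = -8


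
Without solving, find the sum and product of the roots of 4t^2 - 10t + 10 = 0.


For at^2+bt+c=0: sum = -b/a, product = c/a.
a=4, b=-10, c=10
Sum = -(-10)/4 = 5/2
Product = (10)/4 = 5/2


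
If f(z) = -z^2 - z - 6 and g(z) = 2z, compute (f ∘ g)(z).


Substitute g(z) into f:
f(g(z)) = -1*(2z)^2 + (-1)*(2z) + (-6)
(2z)^2 = 4z^2
Expand and combine: -4z^2 - 2z - 6


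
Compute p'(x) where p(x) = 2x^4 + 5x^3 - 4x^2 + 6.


Apply the power rule term by term:
  d/dx(2x^4) = 8x^3
  d/dx(5x^3) = 15x^2
  d/dx(-4x^2) = -8x
  d/dx(6) = 0
p'(x) = 8x^3 + 15x^2 - 8x


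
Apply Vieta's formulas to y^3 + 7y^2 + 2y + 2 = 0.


Monic cubic y^3+by^2+cy+d=0: sum=-b, pairwise sum=c, product=-d.
b=7, c=2, d=2
r1+r2+r3 = -7
r1r2+r1r3+r2r3 = 2
r1r2r3 = -2


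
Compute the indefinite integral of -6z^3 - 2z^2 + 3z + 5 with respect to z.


Reverse power rule on each term:
  ∫ -6z^3 dz = -(3/2)z^4
  ∫ -2z^2 dz = -(2/3)z^3
  ∫ 3z dz = (3/2)z^2
  ∫ 5 dz = 5z
F(z) = -(3/2)z^4 - (2/3)z^3 + (3/2)z^2 + 5z + C


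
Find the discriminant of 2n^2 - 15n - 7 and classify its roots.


D = b^2 - 4ac = (-15)^2 - 4(2)(-7) = 225 + 56 = 281
Since D > 0: two distinct irrational roots


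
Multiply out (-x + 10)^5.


Expand (-x + 10)^5 by repeated multiplication:
  (-x + 10)^2 = x^2 - 20x + 100
  (-x + 10)^3 = -x^3 + 30x^2 - 300x + 1000
  (-x + 10)^4 = x^4 - 40x^3 + 600x^2 - 4000x + 10000
= -x^5 + 50x^4 - 1000x^3 + 10000x^2 - 50000x + 100000


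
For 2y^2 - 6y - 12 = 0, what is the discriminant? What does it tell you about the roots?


D = b^2 - 4ac = (-6)^2 - 4(2)(-12) = 36 + 96 = 132
Since D > 0: two distinct irrational roots


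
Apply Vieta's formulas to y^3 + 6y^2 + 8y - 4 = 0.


Monic cubic y^3+by^2+cy+d=0: sum=-b, pairwise sum=c, product=-d.
b=6, c=8, d=-4
r1+r2+r3 = -6
r1r2+r1r3+r2r3 = 8
r1r2r3 = 4


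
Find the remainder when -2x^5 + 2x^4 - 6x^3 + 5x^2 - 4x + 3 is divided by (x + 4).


By the Remainder Theorem, the remainder equals p(-4):
  -2*(-4)^5 = 2048
  2*(-4)^4 = 512
  -6*(-4)^3 = 384
  5*(-4)^2 = 80
  -4*(-4)^1 = 16
  constant: 3
Sum: 2048 + 512 + 384 + 80 + 16 + 3 = 3043


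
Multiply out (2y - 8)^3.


Expand (2y - 8)^3 by repeated multiplication:
  (2y - 8)^2 = 4y^2 - 32y + 64
= 8y^3 - 96y^2 + 384y - 512


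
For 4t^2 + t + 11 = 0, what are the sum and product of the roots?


For at^2+bt+c=0: sum = -b/a, product = c/a.
a=4, b=1, c=11
Sum = -(1)/4 = -1/4
Product = (11)/4 = 11/4


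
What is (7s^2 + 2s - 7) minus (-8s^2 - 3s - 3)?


Distribute the minus sign:
  (7s^2 + 2s - 7)
- (-8s^2 - 3s - 3)
Negate second polynomial: 8s^2 + 3s + 3
Add: 15s^2 + 5s - 4


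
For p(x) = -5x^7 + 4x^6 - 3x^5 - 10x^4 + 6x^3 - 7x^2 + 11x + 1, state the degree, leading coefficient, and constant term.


Highest power of x is 7, with coefficient -5. Constant term is 1.
Degree = 7, leading coefficient = -5, constant term = 1


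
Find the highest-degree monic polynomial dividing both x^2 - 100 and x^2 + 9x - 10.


Factor each:
  x^2 - 100 = (x + 10)(x - 10)
  x^2 + 9x - 10 = (x + 10)(x - 1)
Common monic factor: x + 10


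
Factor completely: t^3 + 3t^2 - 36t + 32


Try integer roots (divisors of 32). t=1: p(1)=0.
Divide out (t - 1): quotient is t^2 + 4t - 32.
Factor the quadratic: (t - 4)(t + 8)
Result: (t - 1)(t - 4)(t + 8)


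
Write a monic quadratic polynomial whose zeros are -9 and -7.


p(x) = (x + 9)(x + 7)
Expand: x^2 + 16x + 63


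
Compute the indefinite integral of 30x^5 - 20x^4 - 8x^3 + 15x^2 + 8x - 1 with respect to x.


Reverse power rule on each term:
  ∫ 30x^5 dx = 5x^6
  ∫ -20x^4 dx = -4x^5
  ∫ -8x^3 dx = -2x^4
  ∫ 15x^2 dx = 5x^3
  ∫ 8x dx = 4x^2
  ∫ -1 dx = -x
F(x) = 5x^6 - 4x^5 - 2x^4 + 5x^3 + 4x^2 - x + C


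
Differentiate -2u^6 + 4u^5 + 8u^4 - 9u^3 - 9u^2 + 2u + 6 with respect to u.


Apply the power rule term by term:
  d/du(-2u^6) = -12u^5
  d/du(4u^5) = 20u^4
  d/du(8u^4) = 32u^3
  d/du(-9u^3) = -27u^2
  d/du(-9u^2) = -18u
  d/du(2u) = 2
  d/du(6) = 0
p'(u) = -12u^5 + 20u^4 + 32u^3 - 27u^2 - 18u + 2


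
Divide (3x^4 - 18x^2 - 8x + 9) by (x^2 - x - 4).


(3x^4 - 18x^2 - 8x + 9) / (x^2 - x - 4)
Step 1: 3x^2 * (x^2 - x - 4) = 3x^4 - 3x^3 - 12x^2; subtract.
Step 2: 3x * (x^2 - x - 4) = 3x^3 - 3x^2 - 12x; subtract.
Step 3: -3 * (x^2 - x - 4) = -3x^2 + 3x + 12; subtract.
Quotient: 3x^2 + 3x - 3, Remainder: x - 3


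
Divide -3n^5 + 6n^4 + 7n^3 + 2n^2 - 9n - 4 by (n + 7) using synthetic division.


Synthetic division with c = -7. Coefficients: -3, 6, 7, 2, -9, -4
Bring down -3.
  -3 * -7 = 21; 21 + 6 = 27
  27 * -7 = -189; -189 + 7 = -182
  -182 * -7 = 1274; 1274 + 2 = 1276
  1276 * -7 = -8932; -8932 - 9 = -8941
  -8941 * -7 = 62587; 62587 - 4 = 62583
Quotient: -3n^4 + 27n^3 - 182n^2 + 1276n - 8941, Remainder: 62583


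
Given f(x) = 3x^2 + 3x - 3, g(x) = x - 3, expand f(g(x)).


Substitute g(x) into f:
f(g(x)) = 3*(x - 3)^2 + 3*(x - 3) + (-3)
(x - 3)^2 = x^2 - 6x + 9
Expand and combine: 3x^2 - 15x + 15


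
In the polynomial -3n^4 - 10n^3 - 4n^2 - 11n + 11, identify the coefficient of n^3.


Read off the coefficient of n^3: -10


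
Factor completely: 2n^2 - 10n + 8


Roots satisfy r1 + r2 = -b/a = 5 and r1*r2 = c/a = 4.
So r1 = 1, r2 = 4.
2n^2 - 10n + 8 = 2(n - r1)(n - r2) = 2(n - 1)(n - 4)


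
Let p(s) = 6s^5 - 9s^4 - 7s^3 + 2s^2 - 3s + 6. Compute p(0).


Using direct substitution:
  6 * (0)^5 = 0
  -9 * (0)^4 = 0
  -7 * (0)^3 = 0
  2 * (0)^2 = 0
  -3 * (0)^1 = 0
  constant: 6
Sum = 0 + 0 + 0 + 0 + 0 + 6 = 6


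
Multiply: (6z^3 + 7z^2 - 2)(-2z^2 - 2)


Distribute each term of the first polynomial:
  (6z^3)(-2z^2 - 2) = -12z^5 - 12z^3
  (7z^2)(-2z^2 - 2) = -14z^4 - 14z^2
  (-2)(-2z^2 - 2) = 4z^2 + 4
Sum: -12z^5 - 14z^4 - 12z^3 - 10z^2 + 4


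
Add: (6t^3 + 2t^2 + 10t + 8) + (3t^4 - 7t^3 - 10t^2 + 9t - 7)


Align terms by degree and add:
  6t^3 + 2t^2 + 10t + 8
+ 3t^4 - 7t^3 - 10t^2 + 9t - 7
= 3t^4 - t^3 - 8t^2 + 19t + 1


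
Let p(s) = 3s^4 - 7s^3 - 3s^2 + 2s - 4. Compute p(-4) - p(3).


p(-4) = 1156
p(3) = 29
p(-4) - p(3) = 1156 - 29 = 1127


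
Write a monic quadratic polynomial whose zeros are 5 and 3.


p(n) = (n - 5)(n - 3)
Expand: n^2 - 8n + 15


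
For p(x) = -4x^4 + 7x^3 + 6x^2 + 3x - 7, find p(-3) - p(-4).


p(-3) = -475
p(-4) = -1395
p(-3) - p(-4) = -475 + 1395 = 920


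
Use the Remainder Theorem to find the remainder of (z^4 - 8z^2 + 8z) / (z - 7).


By the Remainder Theorem, the remainder equals p(7):
  1*(7)^4 = 2401
  0*(7)^3 = 0
  -8*(7)^2 = -392
  8*(7)^1 = 56
  constant: 0
Sum: 2401 + 0 - 392 + 56 + 0 = 2065


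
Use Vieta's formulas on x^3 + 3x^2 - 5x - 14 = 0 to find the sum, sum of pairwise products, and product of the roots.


Monic cubic x^3+bx^2+cx+d=0: sum=-b, pairwise sum=c, product=-d.
b=3, c=-5, d=-14
r1+r2+r3 = -3
r1r2+r1r3+r2r3 = -5
r1r2r3 = 14


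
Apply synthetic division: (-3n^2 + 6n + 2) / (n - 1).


Synthetic division with c = 1. Coefficients: -3, 6, 2
Bring down -3.
  -3 * 1 = -3; -3 + 6 = 3
  3 * 1 = 3; 3 + 2 = 5
Quotient: -3n + 3, Remainder: 5


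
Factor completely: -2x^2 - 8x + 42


Roots satisfy r1 + r2 = -b/a = -4 and r1*r2 = c/a = -21.
So r1 = -7, r2 = 3.
-2x^2 - 8x + 42 = -2(x - r1)(x - r2) = -2(x + 7)(x - 3)


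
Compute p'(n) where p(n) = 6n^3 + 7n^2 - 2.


Apply the power rule term by term:
  d/dn(6n^3) = 18n^2
  d/dn(7n^2) = 14n
  d/dn(-2) = 0
p'(n) = 18n^2 + 14n


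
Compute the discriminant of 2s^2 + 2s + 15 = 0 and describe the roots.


D = b^2 - 4ac = (2)^2 - 4(2)(15) = 4 - 120 = -116
Since D < 0: two complex conjugate roots (no real roots)


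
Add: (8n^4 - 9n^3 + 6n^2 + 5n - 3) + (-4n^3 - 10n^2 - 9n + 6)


Align terms by degree and add:
  8n^4 - 9n^3 + 6n^2 + 5n - 3
  -4n^3 - 10n^2 - 9n + 6
= 8n^4 - 13n^3 - 4n^2 - 4n + 3


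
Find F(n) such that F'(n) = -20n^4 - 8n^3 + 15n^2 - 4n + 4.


Reverse power rule on each term:
  ∫ -20n^4 dn = -4n^5
  ∫ -8n^3 dn = -2n^4
  ∫ 15n^2 dn = 5n^3
  ∫ -4n dn = -2n^2
  ∫ 4 dn = 4n
F(n) = -4n^5 - 2n^4 + 5n^3 - 2n^2 + 4n + C


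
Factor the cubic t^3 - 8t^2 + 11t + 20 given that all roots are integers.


Try integer roots (divisors of 20). t=4: p(4)=0.
Divide out (t - 4): quotient is t^2 - 4t - 5.
Factor the quadratic: (t + 1)(t - 5)
Result: (t - 4)(t + 1)(t - 5)


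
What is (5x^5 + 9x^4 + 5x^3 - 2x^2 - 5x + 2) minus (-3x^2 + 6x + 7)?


Distribute the minus sign:
  (5x^5 + 9x^4 + 5x^3 - 2x^2 - 5x + 2)
- (-3x^2 + 6x + 7)
Negate second polynomial: 3x^2 - 6x - 7
Add: 5x^5 + 9x^4 + 5x^3 + x^2 - 11x - 5


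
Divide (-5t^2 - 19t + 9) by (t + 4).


(-5t^2 - 19t + 9) / (t + 4)
Step 1: -5t * (t + 4) = -5t^2 - 20t; subtract.
Step 2: 1 * (t + 4) = t + 4; subtract.
Quotient: -5t + 1, Remainder: 5


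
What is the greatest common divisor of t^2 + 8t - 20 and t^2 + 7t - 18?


Factor each:
  t^2 + 8t - 20 = (t - 2)(t + 10)
  t^2 + 7t - 18 = (t - 2)(t + 9)
Common monic factor: t - 2


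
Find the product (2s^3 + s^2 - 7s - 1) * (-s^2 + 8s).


Distribute each term of the first polynomial:
  (2s^3)(-s^2 + 8s) = -2s^5 + 16s^4
  (s^2)(-s^2 + 8s) = -s^4 + 8s^3
  (-7s)(-s^2 + 8s) = 7s^3 - 56s^2
  (-1)(-s^2 + 8s) = s^2 - 8s
Sum: -2s^5 + 15s^4 + 15s^3 - 55s^2 - 8s


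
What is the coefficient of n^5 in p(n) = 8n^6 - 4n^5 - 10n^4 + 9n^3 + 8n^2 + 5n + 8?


Read off the coefficient of n^5: -4


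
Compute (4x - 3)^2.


Expand (4x - 3)^2 by repeated multiplication:
= 16x^2 - 24x + 9


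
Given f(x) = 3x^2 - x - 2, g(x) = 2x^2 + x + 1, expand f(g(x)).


Substitute g(x) into f:
f(g(x)) = 3*(2x^2 + x + 1)^2 + (-1)*(2x^2 + x + 1) + (-2)
(2x^2 + x + 1)^2 = 4x^4 + 4x^3 + 5x^2 + 2x + 1
Expand and combine: 12x^4 + 12x^3 + 13x^2 + 5x


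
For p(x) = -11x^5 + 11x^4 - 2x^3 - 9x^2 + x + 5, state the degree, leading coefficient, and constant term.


Highest power of x is 5, with coefficient -11. Constant term is 5.
Degree = 5, leading coefficient = -11, constant term = 5


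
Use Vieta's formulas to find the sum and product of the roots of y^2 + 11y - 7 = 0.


For ay^2+by+c=0: sum = -b/a, product = c/a.
a=1, b=11, c=-7
Sum = -(11)/1 = -11
Product = (-7)/1 = -7


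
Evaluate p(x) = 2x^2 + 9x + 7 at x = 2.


Using direct substitution:
  2 * (2)^2 = 8
  9 * (2)^1 = 18
  constant: 7
Sum = 8 + 18 + 7 = 33


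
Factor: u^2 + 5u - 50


Roots satisfy r1 + r2 = -b/a = -5 and r1*r2 = c/a = -50.
So r1 = 5, r2 = -10.
u^2 + 5u - 50 = (u - r1)(u - r2) = (u - 5)(u + 10)


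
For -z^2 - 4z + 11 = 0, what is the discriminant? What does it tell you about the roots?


D = b^2 - 4ac = (-4)^2 - 4(-1)(11) = 16 + 44 = 60
Since D > 0: two distinct irrational roots


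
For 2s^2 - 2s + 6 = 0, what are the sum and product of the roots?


For as^2+bs+c=0: sum = -b/a, product = c/a.
a=2, b=-2, c=6
Sum = -(-2)/2 = 1
Product = (6)/2 = 3


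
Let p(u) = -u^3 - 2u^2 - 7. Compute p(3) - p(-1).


p(3) = -52
p(-1) = -8
p(3) - p(-1) = -52 + 8 = -44


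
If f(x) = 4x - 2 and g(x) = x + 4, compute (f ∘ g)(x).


Substitute g(x) into f:
f(g(x)) = 4*(x + 4) + (-2)
Expand and combine: 4x + 14


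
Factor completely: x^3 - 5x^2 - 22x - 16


Try integer roots (divisors of -16). x=8: p(8)=0.
Divide out (x - 8): quotient is x^2 + 3x + 2.
Factor the quadratic: (x + 1)(x + 2)
Result: (x - 8)(x + 1)(x + 2)


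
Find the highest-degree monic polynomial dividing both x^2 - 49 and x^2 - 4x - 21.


Factor each:
  x^2 - 49 = (x - 7)(x + 7)
  x^2 - 4x - 21 = (x - 7)(x + 3)
Common monic factor: x - 7


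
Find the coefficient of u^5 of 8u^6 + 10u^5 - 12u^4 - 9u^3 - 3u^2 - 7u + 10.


Read off the coefficient of u^5: 10


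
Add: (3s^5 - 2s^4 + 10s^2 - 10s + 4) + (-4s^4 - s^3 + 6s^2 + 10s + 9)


Align terms by degree and add:
  3s^5 - 2s^4 + 10s^2 - 10s + 4
  -4s^4 - s^3 + 6s^2 + 10s + 9
= 3s^5 - 6s^4 - s^3 + 16s^2 + 13


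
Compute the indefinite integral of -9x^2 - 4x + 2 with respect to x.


Reverse power rule on each term:
  ∫ -9x^2 dx = -3x^3
  ∫ -4x dx = -2x^2
  ∫ 2 dx = 2x
F(x) = -3x^3 - 2x^2 + 2x + C


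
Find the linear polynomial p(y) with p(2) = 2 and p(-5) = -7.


p(y) = my + b. Using p(2)=2, p(-5)=-7:
m = (2 + 7)/(2 + 5) = 9/7 = 9/7
b = 2 - m*(2) = 2 - 18/7 = -4/7
p(y) = (9/7)y - (4/7)


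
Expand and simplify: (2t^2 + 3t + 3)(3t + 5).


Distribute each term of the first polynomial:
  (2t^2)(3t + 5) = 6t^3 + 10t^2
  (3t)(3t + 5) = 9t^2 + 15t
  (3)(3t + 5) = 9t + 15
Sum: 6t^3 + 19t^2 + 24t + 15


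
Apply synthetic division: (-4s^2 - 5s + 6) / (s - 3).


Synthetic division with c = 3. Coefficients: -4, -5, 6
Bring down -4.
  -4 * 3 = -12; -12 - 5 = -17
  -17 * 3 = -51; -51 + 6 = -45
Quotient: -4s - 17, Remainder: -45


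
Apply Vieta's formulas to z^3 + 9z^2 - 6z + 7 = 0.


Monic cubic z^3+bz^2+cz+d=0: sum=-b, pairwise sum=c, product=-d.
b=9, c=-6, d=7
r1+r2+r3 = -9
r1r2+r1r3+r2r3 = -6
r1r2r3 = -7


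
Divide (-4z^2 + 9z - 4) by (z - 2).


(-4z^2 + 9z - 4) / (z - 2)
Step 1: -4z * (z - 2) = -4z^2 + 8z; subtract.
Step 2: 1 * (z - 2) = z - 2; subtract.
Quotient: -4z + 1, Remainder: -2


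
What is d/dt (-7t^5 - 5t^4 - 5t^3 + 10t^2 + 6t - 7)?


Apply the power rule term by term:
  d/dt(-7t^5) = -35t^4
  d/dt(-5t^4) = -20t^3
  d/dt(-5t^3) = -15t^2
  d/dt(10t^2) = 20t
  d/dt(6t) = 6
  d/dt(-7) = 0
p'(t) = -35t^4 - 20t^3 - 15t^2 + 20t + 6


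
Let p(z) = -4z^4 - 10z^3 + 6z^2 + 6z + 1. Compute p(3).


Using direct substitution:
  -4 * (3)^4 = -324
  -10 * (3)^3 = -270
  6 * (3)^2 = 54
  6 * (3)^1 = 18
  constant: 1
Sum = -324 - 270 + 54 + 18 + 1 = -521


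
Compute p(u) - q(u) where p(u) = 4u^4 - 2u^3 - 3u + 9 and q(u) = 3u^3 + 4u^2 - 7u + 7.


Distribute the minus sign:
  (4u^4 - 2u^3 - 3u + 9)
- (3u^3 + 4u^2 - 7u + 7)
Negate second polynomial: -3u^3 - 4u^2 + 7u - 7
Add: 4u^4 - 5u^3 - 4u^2 + 4u + 2


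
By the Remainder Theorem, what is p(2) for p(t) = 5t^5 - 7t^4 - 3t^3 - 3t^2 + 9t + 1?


By the Remainder Theorem, the remainder equals p(2):
  5*(2)^5 = 160
  -7*(2)^4 = -112
  -3*(2)^3 = -24
  -3*(2)^2 = -12
  9*(2)^1 = 18
  constant: 1
Sum: 160 - 112 - 24 - 12 + 18 + 1 = 31


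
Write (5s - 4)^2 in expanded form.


Expand (5s - 4)^2 by repeated multiplication:
= 25s^2 - 40s + 16


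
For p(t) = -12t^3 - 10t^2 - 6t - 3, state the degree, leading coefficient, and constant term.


Highest power of t is 3, with coefficient -12. Constant term is -3.
Degree = 3, leading coefficient = -12, constant term = -3


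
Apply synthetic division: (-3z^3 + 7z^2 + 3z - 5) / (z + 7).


Synthetic division with c = -7. Coefficients: -3, 7, 3, -5
Bring down -3.
  -3 * -7 = 21; 21 + 7 = 28
  28 * -7 = -196; -196 + 3 = -193
  -193 * -7 = 1351; 1351 - 5 = 1346
Quotient: -3z^2 + 28z - 193, Remainder: 1346


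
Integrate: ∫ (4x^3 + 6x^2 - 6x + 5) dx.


Reverse power rule on each term:
  ∫ 4x^3 dx = x^4
  ∫ 6x^2 dx = 2x^3
  ∫ -6x dx = -3x^2
  ∫ 5 dx = 5x
F(x) = x^4 + 2x^3 - 3x^2 + 5x + C


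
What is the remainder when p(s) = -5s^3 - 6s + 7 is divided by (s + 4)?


By the Remainder Theorem, the remainder equals p(-4):
  -5*(-4)^3 = 320
  0*(-4)^2 = 0
  -6*(-4)^1 = 24
  constant: 7
Sum: 320 + 0 + 24 + 7 = 351


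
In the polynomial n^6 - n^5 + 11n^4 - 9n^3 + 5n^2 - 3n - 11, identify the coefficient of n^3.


Read off the coefficient of n^3: -9


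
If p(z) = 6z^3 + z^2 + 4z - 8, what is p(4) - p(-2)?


p(4) = 408
p(-2) = -60
p(4) - p(-2) = 408 + 60 = 468


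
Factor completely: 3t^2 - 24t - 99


Roots satisfy r1 + r2 = -b/a = 8 and r1*r2 = c/a = -33.
So r1 = -3, r2 = 11.
3t^2 - 24t - 99 = 3(t - r1)(t - r2) = 3(t + 3)(t - 11)


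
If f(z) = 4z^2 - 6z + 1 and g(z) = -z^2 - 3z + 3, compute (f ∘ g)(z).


Substitute g(z) into f:
f(g(z)) = 4*(-z^2 - 3z + 3)^2 + (-6)*(-z^2 - 3z + 3) + 1
(-z^2 - 3z + 3)^2 = z^4 + 6z^3 + 3z^2 - 18z + 9
Expand and combine: 4z^4 + 24z^3 + 18z^2 - 54z + 19


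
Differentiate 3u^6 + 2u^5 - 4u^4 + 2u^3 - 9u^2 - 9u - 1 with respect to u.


Apply the power rule term by term:
  d/du(3u^6) = 18u^5
  d/du(2u^5) = 10u^4
  d/du(-4u^4) = -16u^3
  d/du(2u^3) = 6u^2
  d/du(-9u^2) = -18u
  d/du(-9u) = -9
  d/du(-1) = 0
p'(u) = 18u^5 + 10u^4 - 16u^3 + 6u^2 - 18u - 9


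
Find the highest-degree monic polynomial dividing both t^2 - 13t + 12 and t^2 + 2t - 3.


Factor each:
  t^2 - 13t + 12 = (t - 1)(t - 12)
  t^2 + 2t - 3 = (t - 1)(t + 3)
Common monic factor: t - 1


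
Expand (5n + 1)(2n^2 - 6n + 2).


Distribute each term of the first polynomial:
  (5n)(2n^2 - 6n + 2) = 10n^3 - 30n^2 + 10n
  (1)(2n^2 - 6n + 2) = 2n^2 - 6n + 2
Sum: 10n^3 - 28n^2 + 4n + 2


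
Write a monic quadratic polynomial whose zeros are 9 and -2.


p(t) = (t - 9)(t + 2)
Expand: t^2 - 7t - 18


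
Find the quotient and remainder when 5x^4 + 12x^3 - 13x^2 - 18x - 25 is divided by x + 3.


(5x^4 + 12x^3 - 13x^2 - 18x - 25) / (x + 3)
Step 1: 5x^3 * (x + 3) = 5x^4 + 15x^3; subtract.
Step 2: -3x^2 * (x + 3) = -3x^3 - 9x^2; subtract.
Step 3: -4x * (x + 3) = -4x^2 - 12x; subtract.
Step 4: -6 * (x + 3) = -6x - 18; subtract.
Quotient: 5x^3 - 3x^2 - 4x - 6, Remainder: -7


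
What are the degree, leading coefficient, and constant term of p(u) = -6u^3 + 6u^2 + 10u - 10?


Highest power of u is 3, with coefficient -6. Constant term is -10.
Degree = 3, leading coefficient = -6, constant term = -10


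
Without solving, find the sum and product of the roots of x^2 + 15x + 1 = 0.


For ax^2+bx+c=0: sum = -b/a, product = c/a.
a=1, b=15, c=1
Sum = -(15)/1 = -15
Product = (1)/1 = 1


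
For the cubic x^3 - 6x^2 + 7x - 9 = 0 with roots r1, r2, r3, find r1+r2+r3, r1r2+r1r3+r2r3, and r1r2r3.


Monic cubic x^3+bx^2+cx+d=0: sum=-b, pairwise sum=c, product=-d.
b=-6, c=7, d=-9
r1+r2+r3 = 6
r1r2+r1r3+r2r3 = 7
r1r2r3 = 9


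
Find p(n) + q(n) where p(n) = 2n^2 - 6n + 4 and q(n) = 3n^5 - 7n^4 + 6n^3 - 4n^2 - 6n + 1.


Align terms by degree and add:
  2n^2 - 6n + 4
+ 3n^5 - 7n^4 + 6n^3 - 4n^2 - 6n + 1
= 3n^5 - 7n^4 + 6n^3 - 2n^2 - 12n + 5


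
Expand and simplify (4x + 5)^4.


Expand (4x + 5)^4 by repeated multiplication:
  (4x + 5)^2 = 16x^2 + 40x + 25
  (4x + 5)^3 = 64x^3 + 240x^2 + 300x + 125
= 256x^4 + 1280x^3 + 2400x^2 + 2000x + 625


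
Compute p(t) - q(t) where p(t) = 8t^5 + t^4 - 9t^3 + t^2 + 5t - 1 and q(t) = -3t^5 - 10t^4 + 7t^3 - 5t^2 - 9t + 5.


Distribute the minus sign:
  (8t^5 + t^4 - 9t^3 + t^2 + 5t - 1)
- (-3t^5 - 10t^4 + 7t^3 - 5t^2 - 9t + 5)
Negate second polynomial: 3t^5 + 10t^4 - 7t^3 + 5t^2 + 9t - 5
Add: 11t^5 + 11t^4 - 16t^3 + 6t^2 + 14t - 6


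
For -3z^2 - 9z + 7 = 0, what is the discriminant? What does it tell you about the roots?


D = b^2 - 4ac = (-9)^2 - 4(-3)(7) = 81 + 84 = 165
Since D > 0: two distinct irrational roots


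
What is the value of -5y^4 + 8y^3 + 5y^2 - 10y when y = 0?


Using direct substitution:
  -5 * (0)^4 = 0
  8 * (0)^3 = 0
  5 * (0)^2 = 0
  -10 * (0)^1 = 0
  constant: 0
Sum = 0 + 0 + 0 + 0 + 0 = 0


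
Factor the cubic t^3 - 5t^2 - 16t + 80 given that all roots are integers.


Try integer roots (divisors of 80). t=-4: p(-4)=0.
Divide out (t + 4): quotient is t^2 - 9t + 20.
Factor the quadratic: (t - 5)(t - 4)
Result: (t + 4)(t - 5)(t - 4)


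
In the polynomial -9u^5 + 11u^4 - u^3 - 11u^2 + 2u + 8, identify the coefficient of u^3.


Read off the coefficient of u^3: -1


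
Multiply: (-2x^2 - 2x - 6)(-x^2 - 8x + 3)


Distribute each term of the first polynomial:
  (-2x^2)(-x^2 - 8x + 3) = 2x^4 + 16x^3 - 6x^2
  (-2x)(-x^2 - 8x + 3) = 2x^3 + 16x^2 - 6x
  (-6)(-x^2 - 8x + 3) = 6x^2 + 48x - 18
Sum: 2x^4 + 18x^3 + 16x^2 + 42x - 18


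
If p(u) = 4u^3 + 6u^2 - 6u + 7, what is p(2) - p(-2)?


p(2) = 51
p(-2) = 11
p(2) - p(-2) = 51 - 11 = 40


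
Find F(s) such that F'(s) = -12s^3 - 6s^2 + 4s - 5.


Reverse power rule on each term:
  ∫ -12s^3 ds = -3s^4
  ∫ -6s^2 ds = -2s^3
  ∫ 4s ds = 2s^2
  ∫ -5 ds = -5s
F(s) = -3s^4 - 2s^3 + 2s^2 - 5s + C


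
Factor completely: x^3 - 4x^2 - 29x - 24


Try integer roots (divisors of -24). x=-1: p(-1)=0.
Divide out (x + 1): quotient is x^2 - 5x - 24.
Factor the quadratic: (x + 3)(x - 8)
Result: (x + 1)(x + 3)(x - 8)


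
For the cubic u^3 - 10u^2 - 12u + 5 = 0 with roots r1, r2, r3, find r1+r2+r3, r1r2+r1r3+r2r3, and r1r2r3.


Monic cubic u^3+bu^2+cu+d=0: sum=-b, pairwise sum=c, product=-d.
b=-10, c=-12, d=5
r1+r2+r3 = 10
r1r2+r1r3+r2r3 = -12
r1r2r3 = -5


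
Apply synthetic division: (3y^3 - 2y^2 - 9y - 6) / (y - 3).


Synthetic division with c = 3. Coefficients: 3, -2, -9, -6
Bring down 3.
  3 * 3 = 9; 9 - 2 = 7
  7 * 3 = 21; 21 - 9 = 12
  12 * 3 = 36; 36 - 6 = 30
Quotient: 3y^2 + 7y + 12, Remainder: 30


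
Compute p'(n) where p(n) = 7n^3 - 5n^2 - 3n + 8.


Apply the power rule term by term:
  d/dn(7n^3) = 21n^2
  d/dn(-5n^2) = -10n
  d/dn(-3n) = -3
  d/dn(8) = 0
p'(n) = 21n^2 - 10n - 3


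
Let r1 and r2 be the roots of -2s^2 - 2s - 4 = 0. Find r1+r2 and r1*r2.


For as^2+bs+c=0: sum = -b/a, product = c/a.
a=-2, b=-2, c=-4
Sum = -(-2)/-2 = -1
Product = (-4)/-2 = 2


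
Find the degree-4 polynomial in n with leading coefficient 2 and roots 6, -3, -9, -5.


p(n) = 2(n - 6)(n + 3)(n + 9)(n + 5)
Expand: 2n^4 + 22n^3 - 30n^2 - 774n - 1620


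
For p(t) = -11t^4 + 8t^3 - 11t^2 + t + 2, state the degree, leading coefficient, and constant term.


Highest power of t is 4, with coefficient -11. Constant term is 2.
Degree = 4, leading coefficient = -11, constant term = 2


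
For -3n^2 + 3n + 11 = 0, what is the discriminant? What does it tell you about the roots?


D = b^2 - 4ac = (3)^2 - 4(-3)(11) = 9 + 132 = 141
Since D > 0: two distinct irrational roots


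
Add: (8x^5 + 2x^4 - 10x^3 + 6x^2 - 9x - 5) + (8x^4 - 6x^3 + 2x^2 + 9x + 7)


Align terms by degree and add:
  8x^5 + 2x^4 - 10x^3 + 6x^2 - 9x - 5
+ 8x^4 - 6x^3 + 2x^2 + 9x + 7
= 8x^5 + 10x^4 - 16x^3 + 8x^2 + 2


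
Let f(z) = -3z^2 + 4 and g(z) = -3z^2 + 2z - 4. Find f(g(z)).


Substitute g(z) into f:
f(g(z)) = -3*(-3z^2 + 2z - 4)^2 + 4
(-3z^2 + 2z - 4)^2 = 9z^4 - 12z^3 + 28z^2 - 16z + 16
Expand and combine: -27z^4 + 36z^3 - 84z^2 + 48z - 44


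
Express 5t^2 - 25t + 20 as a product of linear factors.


Roots satisfy r1 + r2 = -b/a = 5 and r1*r2 = c/a = 4.
So r1 = 4, r2 = 1.
5t^2 - 25t + 20 = 5(t - r1)(t - r2) = 5(t - 4)(t - 1)


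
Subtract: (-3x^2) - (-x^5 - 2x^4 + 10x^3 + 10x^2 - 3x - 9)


Distribute the minus sign:
  (-3x^2)
- (-x^5 - 2x^4 + 10x^3 + 10x^2 - 3x - 9)
Negate second polynomial: x^5 + 2x^4 - 10x^3 - 10x^2 + 3x + 9
Add: x^5 + 2x^4 - 10x^3 - 13x^2 + 3x + 9


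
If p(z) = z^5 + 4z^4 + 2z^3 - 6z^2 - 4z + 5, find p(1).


Using direct substitution:
  1 * (1)^5 = 1
  4 * (1)^4 = 4
  2 * (1)^3 = 2
  -6 * (1)^2 = -6
  -4 * (1)^1 = -4
  constant: 5
Sum = 1 + 4 + 2 - 6 - 4 + 5 = 2


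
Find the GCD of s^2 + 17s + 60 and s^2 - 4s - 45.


Factor each:
  s^2 + 17s + 60 = (s + 5)(s + 12)
  s^2 - 4s - 45 = (s + 5)(s - 9)
Common monic factor: s + 5


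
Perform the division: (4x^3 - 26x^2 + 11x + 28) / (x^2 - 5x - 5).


(4x^3 - 26x^2 + 11x + 28) / (x^2 - 5x - 5)
Step 1: 4x * (x^2 - 5x - 5) = 4x^3 - 20x^2 - 20x; subtract.
Step 2: -6 * (x^2 - 5x - 5) = -6x^2 + 30x + 30; subtract.
Quotient: 4x - 6, Remainder: x - 2


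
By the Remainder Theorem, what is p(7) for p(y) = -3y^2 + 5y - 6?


By the Remainder Theorem, the remainder equals p(7):
  -3*(7)^2 = -147
  5*(7)^1 = 35
  constant: -6
Sum: -147 + 35 - 6 = -118


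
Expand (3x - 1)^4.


Expand (3x - 1)^4 by repeated multiplication:
  (3x - 1)^2 = 9x^2 - 6x + 1
  (3x - 1)^3 = 27x^3 - 27x^2 + 9x - 1
= 81x^4 - 108x^3 + 54x^2 - 12x + 1


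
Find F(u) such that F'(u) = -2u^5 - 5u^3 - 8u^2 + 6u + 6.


Reverse power rule on each term:
  ∫ -2u^5 du = -(1/3)u^6
  ∫ -5u^3 du = -(5/4)u^4
  ∫ -8u^2 du = -(8/3)u^3
  ∫ 6u du = 3u^2
  ∫ 6 du = 6u
F(u) = -(1/3)u^6 - (5/4)u^4 - (8/3)u^3 + 3u^2 + 6u + C


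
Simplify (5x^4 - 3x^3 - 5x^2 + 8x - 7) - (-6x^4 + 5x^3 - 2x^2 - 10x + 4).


Distribute the minus sign:
  (5x^4 - 3x^3 - 5x^2 + 8x - 7)
- (-6x^4 + 5x^3 - 2x^2 - 10x + 4)
Negate second polynomial: 6x^4 - 5x^3 + 2x^2 + 10x - 4
Add: 11x^4 - 8x^3 - 3x^2 + 18x - 11


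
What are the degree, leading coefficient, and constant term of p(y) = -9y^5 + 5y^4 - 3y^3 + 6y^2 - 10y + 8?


Highest power of y is 5, with coefficient -9. Constant term is 8.
Degree = 5, leading coefficient = -9, constant term = 8


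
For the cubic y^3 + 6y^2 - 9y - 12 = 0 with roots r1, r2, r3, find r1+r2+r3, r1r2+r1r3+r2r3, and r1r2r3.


Monic cubic y^3+by^2+cy+d=0: sum=-b, pairwise sum=c, product=-d.
b=6, c=-9, d=-12
r1+r2+r3 = -6
r1r2+r1r3+r2r3 = -9
r1r2r3 = 12


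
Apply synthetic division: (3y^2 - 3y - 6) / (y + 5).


Synthetic division with c = -5. Coefficients: 3, -3, -6
Bring down 3.
  3 * -5 = -15; -15 - 3 = -18
  -18 * -5 = 90; 90 - 6 = 84
Quotient: 3y - 18, Remainder: 84


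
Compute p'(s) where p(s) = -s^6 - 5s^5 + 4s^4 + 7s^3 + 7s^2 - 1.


Apply the power rule term by term:
  d/ds(-s^6) = -6s^5
  d/ds(-5s^5) = -25s^4
  d/ds(4s^4) = 16s^3
  d/ds(7s^3) = 21s^2
  d/ds(7s^2) = 14s
  d/ds(-1) = 0
p'(s) = -6s^5 - 25s^4 + 16s^3 + 21s^2 + 14s


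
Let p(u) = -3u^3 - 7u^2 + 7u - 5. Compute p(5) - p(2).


p(5) = -520
p(2) = -43
p(5) - p(2) = -520 + 43 = -477


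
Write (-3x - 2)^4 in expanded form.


Expand (-3x - 2)^4 by repeated multiplication:
  (-3x - 2)^2 = 9x^2 + 12x + 4
  (-3x - 2)^3 = -27x^3 - 54x^2 - 36x - 8
= 81x^4 + 216x^3 + 216x^2 + 96x + 16


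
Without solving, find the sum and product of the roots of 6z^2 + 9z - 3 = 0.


For az^2+bz+c=0: sum = -b/a, product = c/a.
a=6, b=9, c=-3
Sum = -(9)/6 = -3/2
Product = (-3)/6 = -1/2


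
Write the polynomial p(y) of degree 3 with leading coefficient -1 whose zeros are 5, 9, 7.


p(y) = -(y - 5)(y - 9)(y - 7)
Expand: -y^3 + 21y^2 - 143y + 315


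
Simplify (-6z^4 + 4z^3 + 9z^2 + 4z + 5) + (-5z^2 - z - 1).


Align terms by degree and add:
  -6z^4 + 4z^3 + 9z^2 + 4z + 5
  -5z^2 - z - 1
= -6z^4 + 4z^3 + 4z^2 + 3z + 4


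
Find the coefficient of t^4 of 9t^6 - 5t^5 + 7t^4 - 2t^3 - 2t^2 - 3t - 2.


Read off the coefficient of t^4: 7


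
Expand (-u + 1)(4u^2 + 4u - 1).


Distribute each term of the first polynomial:
  (-u)(4u^2 + 4u - 1) = -4u^3 - 4u^2 + u
  (1)(4u^2 + 4u - 1) = 4u^2 + 4u - 1
Sum: -4u^3 + 5u - 1


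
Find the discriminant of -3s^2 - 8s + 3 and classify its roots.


D = b^2 - 4ac = (-8)^2 - 4(-3)(3) = 64 + 36 = 100
Since D > 0: two distinct rational roots


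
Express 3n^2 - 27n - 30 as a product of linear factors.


Roots satisfy r1 + r2 = -b/a = 9 and r1*r2 = c/a = -10.
So r1 = -1, r2 = 10.
3n^2 - 27n - 30 = 3(n - r1)(n - r2) = 3(n + 1)(n - 10)


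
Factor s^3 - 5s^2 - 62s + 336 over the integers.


Try integer roots (divisors of 336). s=6: p(6)=0.
Divide out (s - 6): quotient is s^2 + s - 56.
Factor the quadratic: (s + 8)(s - 7)
Result: (s - 6)(s + 8)(s - 7)


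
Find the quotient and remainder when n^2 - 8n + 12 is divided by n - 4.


(n^2 - 8n + 12) / (n - 4)
Step 1: n * (n - 4) = n^2 - 4n; subtract.
Step 2: -4 * (n - 4) = -4n + 16; subtract.
Quotient: n - 4, Remainder: -4


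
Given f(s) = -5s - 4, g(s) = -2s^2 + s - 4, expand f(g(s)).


Substitute g(s) into f:
f(g(s)) = -5*(-2s^2 + s - 4) + (-4)
Expand and combine: 10s^2 - 5s + 16


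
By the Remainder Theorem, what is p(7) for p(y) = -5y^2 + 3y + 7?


By the Remainder Theorem, the remainder equals p(7):
  -5*(7)^2 = -245
  3*(7)^1 = 21
  constant: 7
Sum: -245 + 21 + 7 = -217


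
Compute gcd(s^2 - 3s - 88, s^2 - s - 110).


Factor each:
  s^2 - 3s - 88 = (s - 11)(s + 8)
  s^2 - s - 110 = (s - 11)(s + 10)
Common monic factor: s - 11


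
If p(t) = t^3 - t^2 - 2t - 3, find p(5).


Using direct substitution:
  1 * (5)^3 = 125
  -1 * (5)^2 = -25
  -2 * (5)^1 = -10
  constant: -3
Sum = 125 - 25 - 10 - 3 = 87


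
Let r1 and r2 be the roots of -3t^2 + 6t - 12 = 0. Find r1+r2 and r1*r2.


For at^2+bt+c=0: sum = -b/a, product = c/a.
a=-3, b=6, c=-12
Sum = -(6)/-3 = 2
Product = (-12)/-3 = 4


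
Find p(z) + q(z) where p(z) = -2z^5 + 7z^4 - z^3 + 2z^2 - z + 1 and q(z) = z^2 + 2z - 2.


Align terms by degree and add:
  -2z^5 + 7z^4 - z^3 + 2z^2 - z + 1
+ z^2 + 2z - 2
= -2z^5 + 7z^4 - z^3 + 3z^2 + z - 1


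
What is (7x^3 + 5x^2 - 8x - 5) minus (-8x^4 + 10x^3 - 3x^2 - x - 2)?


Distribute the minus sign:
  (7x^3 + 5x^2 - 8x - 5)
- (-8x^4 + 10x^3 - 3x^2 - x - 2)
Negate second polynomial: 8x^4 - 10x^3 + 3x^2 + x + 2
Add: 8x^4 - 3x^3 + 8x^2 - 7x - 3


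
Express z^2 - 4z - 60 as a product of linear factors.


Roots satisfy r1 + r2 = -b/a = 4 and r1*r2 = c/a = -60.
So r1 = 10, r2 = -6.
z^2 - 4z - 60 = (z - r1)(z - r2) = (z - 10)(z + 6)


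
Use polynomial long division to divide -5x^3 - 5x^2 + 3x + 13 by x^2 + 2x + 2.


(-5x^3 - 5x^2 + 3x + 13) / (x^2 + 2x + 2)
Step 1: -5x * (x^2 + 2x + 2) = -5x^3 - 10x^2 - 10x; subtract.
Step 2: 5 * (x^2 + 2x + 2) = 5x^2 + 10x + 10; subtract.
Quotient: -5x + 5, Remainder: 3x + 3


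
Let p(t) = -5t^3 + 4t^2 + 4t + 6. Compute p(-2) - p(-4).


p(-2) = 54
p(-4) = 374
p(-2) - p(-4) = 54 - 374 = -320


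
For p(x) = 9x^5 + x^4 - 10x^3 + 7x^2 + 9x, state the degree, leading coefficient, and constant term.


Highest power of x is 5, with coefficient 9. Constant term is 0.
Degree = 5, leading coefficient = 9, constant term = 0


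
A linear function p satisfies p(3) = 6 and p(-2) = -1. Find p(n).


p(n) = mn + b. Using p(3)=6, p(-2)=-1:
m = (6 + 1)/(3 + 2) = 7/5 = 7/5
b = 6 - m*(3) = 6 - 21/5 = 9/5
p(n) = (7/5)n + (9/5)


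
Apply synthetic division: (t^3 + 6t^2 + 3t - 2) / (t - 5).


Synthetic division with c = 5. Coefficients: 1, 6, 3, -2
Bring down 1.
  1 * 5 = 5; 5 + 6 = 11
  11 * 5 = 55; 55 + 3 = 58
  58 * 5 = 290; 290 - 2 = 288
Quotient: t^2 + 11t + 58, Remainder: 288


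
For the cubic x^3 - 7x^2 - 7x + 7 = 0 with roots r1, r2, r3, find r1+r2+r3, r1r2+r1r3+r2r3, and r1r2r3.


Monic cubic x^3+bx^2+cx+d=0: sum=-b, pairwise sum=c, product=-d.
b=-7, c=-7, d=7
r1+r2+r3 = 7
r1r2+r1r3+r2r3 = -7
r1r2r3 = -7


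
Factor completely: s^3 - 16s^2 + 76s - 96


Try integer roots (divisors of -96). s=8: p(8)=0.
Divide out (s - 8): quotient is s^2 - 8s + 12.
Factor the quadratic: (s - 6)(s - 2)
Result: (s - 8)(s - 6)(s - 2)


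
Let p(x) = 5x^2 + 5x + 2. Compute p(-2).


Using direct substitution:
  5 * (-2)^2 = 20
  5 * (-2)^1 = -10
  constant: 2
Sum = 20 - 10 + 2 = 12


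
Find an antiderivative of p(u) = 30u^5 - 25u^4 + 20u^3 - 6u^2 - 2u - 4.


Reverse power rule on each term:
  ∫ 30u^5 du = 5u^6
  ∫ -25u^4 du = -5u^5
  ∫ 20u^3 du = 5u^4
  ∫ -6u^2 du = -2u^3
  ∫ -2u du = -u^2
  ∫ -4 du = -4u
F(u) = 5u^6 - 5u^5 + 5u^4 - 2u^3 - u^2 - 4u + C


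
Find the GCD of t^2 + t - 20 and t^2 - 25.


Factor each:
  t^2 + t - 20 = (t + 5)(t - 4)
  t^2 - 25 = (t + 5)(t - 5)
Common monic factor: t + 5


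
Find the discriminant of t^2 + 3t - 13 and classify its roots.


D = b^2 - 4ac = (3)^2 - 4(1)(-13) = 9 + 52 = 61
Since D > 0: two distinct irrational roots


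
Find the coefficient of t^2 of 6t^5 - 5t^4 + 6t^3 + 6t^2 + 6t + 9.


Read off the coefficient of t^2: 6


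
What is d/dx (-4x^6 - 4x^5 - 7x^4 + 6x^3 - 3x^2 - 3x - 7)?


Apply the power rule term by term:
  d/dx(-4x^6) = -24x^5
  d/dx(-4x^5) = -20x^4
  d/dx(-7x^4) = -28x^3
  d/dx(6x^3) = 18x^2
  d/dx(-3x^2) = -6x
  d/dx(-3x) = -3
  d/dx(-7) = 0
p'(x) = -24x^5 - 20x^4 - 28x^3 + 18x^2 - 6x - 3


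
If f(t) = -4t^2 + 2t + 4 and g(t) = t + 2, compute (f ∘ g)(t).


Substitute g(t) into f:
f(g(t)) = -4*(t + 2)^2 + 2*(t + 2) + 4
(t + 2)^2 = t^2 + 4t + 4
Expand and combine: -4t^2 - 14t - 8


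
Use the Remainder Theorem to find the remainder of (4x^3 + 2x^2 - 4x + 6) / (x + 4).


By the Remainder Theorem, the remainder equals p(-4):
  4*(-4)^3 = -256
  2*(-4)^2 = 32
  -4*(-4)^1 = 16
  constant: 6
Sum: -256 + 32 + 16 + 6 = -202


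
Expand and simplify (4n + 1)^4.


Expand (4n + 1)^4 by repeated multiplication:
  (4n + 1)^2 = 16n^2 + 8n + 1
  (4n + 1)^3 = 64n^3 + 48n^2 + 12n + 1
= 256n^4 + 256n^3 + 96n^2 + 16n + 1


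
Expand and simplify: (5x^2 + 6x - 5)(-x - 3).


Distribute each term of the first polynomial:
  (5x^2)(-x - 3) = -5x^3 - 15x^2
  (6x)(-x - 3) = -6x^2 - 18x
  (-5)(-x - 3) = 5x + 15
Sum: -5x^3 - 21x^2 - 13x + 15


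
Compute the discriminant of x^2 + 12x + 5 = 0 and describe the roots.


D = b^2 - 4ac = (12)^2 - 4(1)(5) = 144 - 20 = 124
Since D > 0: two distinct irrational roots


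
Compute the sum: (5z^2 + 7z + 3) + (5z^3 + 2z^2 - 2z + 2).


Align terms by degree and add:
  5z^2 + 7z + 3
+ 5z^3 + 2z^2 - 2z + 2
= 5z^3 + 7z^2 + 5z + 5


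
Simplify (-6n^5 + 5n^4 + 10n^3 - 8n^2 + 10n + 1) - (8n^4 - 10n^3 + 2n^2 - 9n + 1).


Distribute the minus sign:
  (-6n^5 + 5n^4 + 10n^3 - 8n^2 + 10n + 1)
- (8n^4 - 10n^3 + 2n^2 - 9n + 1)
Negate second polynomial: -8n^4 + 10n^3 - 2n^2 + 9n - 1
Add: -6n^5 - 3n^4 + 20n^3 - 10n^2 + 19n


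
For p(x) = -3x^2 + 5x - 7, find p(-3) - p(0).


p(-3) = -49
p(0) = -7
p(-3) - p(0) = -49 + 7 = -42


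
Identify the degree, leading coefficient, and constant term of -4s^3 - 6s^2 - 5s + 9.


Highest power of s is 3, with coefficient -4. Constant term is 9.
Degree = 3, leading coefficient = -4, constant term = 9


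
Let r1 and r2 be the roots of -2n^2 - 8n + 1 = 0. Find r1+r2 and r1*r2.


For an^2+bn+c=0: sum = -b/a, product = c/a.
a=-2, b=-8, c=1
Sum = -(-8)/-2 = -4
Product = (1)/-2 = -1/2


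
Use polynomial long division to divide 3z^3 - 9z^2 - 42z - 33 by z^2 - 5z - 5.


(3z^3 - 9z^2 - 42z - 33) / (z^2 - 5z - 5)
Step 1: 3z * (z^2 - 5z - 5) = 3z^3 - 15z^2 - 15z; subtract.
Step 2: 6 * (z^2 - 5z - 5) = 6z^2 - 30z - 30; subtract.
Quotient: 3z + 6, Remainder: 3z - 3


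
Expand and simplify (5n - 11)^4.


Expand (5n - 11)^4 by repeated multiplication:
  (5n - 11)^2 = 25n^2 - 110n + 121
  (5n - 11)^3 = 125n^3 - 825n^2 + 1815n - 1331
= 625n^4 - 5500n^3 + 18150n^2 - 26620n + 14641


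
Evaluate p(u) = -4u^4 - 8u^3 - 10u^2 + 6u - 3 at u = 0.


Using direct substitution:
  -4 * (0)^4 = 0
  -8 * (0)^3 = 0
  -10 * (0)^2 = 0
  6 * (0)^1 = 0
  constant: -3
Sum = 0 + 0 + 0 + 0 - 3 = -3


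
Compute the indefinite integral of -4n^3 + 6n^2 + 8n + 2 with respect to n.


Reverse power rule on each term:
  ∫ -4n^3 dn = -n^4
  ∫ 6n^2 dn = 2n^3
  ∫ 8n dn = 4n^2
  ∫ 2 dn = 2n
F(n) = -n^4 + 2n^3 + 4n^2 + 2n + C


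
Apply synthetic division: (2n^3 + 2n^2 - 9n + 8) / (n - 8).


Synthetic division with c = 8. Coefficients: 2, 2, -9, 8
Bring down 2.
  2 * 8 = 16; 16 + 2 = 18
  18 * 8 = 144; 144 - 9 = 135
  135 * 8 = 1080; 1080 + 8 = 1088
Quotient: 2n^2 + 18n + 135, Remainder: 1088


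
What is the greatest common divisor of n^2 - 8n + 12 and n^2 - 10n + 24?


Factor each:
  n^2 - 8n + 12 = (n - 6)(n - 2)
  n^2 - 10n + 24 = (n - 6)(n - 4)
Common monic factor: n - 6


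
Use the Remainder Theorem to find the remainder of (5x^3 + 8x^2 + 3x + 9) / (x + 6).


By the Remainder Theorem, the remainder equals p(-6):
  5*(-6)^3 = -1080
  8*(-6)^2 = 288
  3*(-6)^1 = -18
  constant: 9
Sum: -1080 + 288 - 18 + 9 = -801


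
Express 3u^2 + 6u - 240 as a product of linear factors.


Roots satisfy r1 + r2 = -b/a = -2 and r1*r2 = c/a = -80.
So r1 = -10, r2 = 8.
3u^2 + 6u - 240 = 3(u - r1)(u - r2) = 3(u + 10)(u - 8)


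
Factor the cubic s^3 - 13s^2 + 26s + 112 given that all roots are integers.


Try integer roots (divisors of 112). s=-2: p(-2)=0.
Divide out (s + 2): quotient is s^2 - 15s + 56.
Factor the quadratic: (s - 8)(s - 7)
Result: (s + 2)(s - 8)(s - 7)


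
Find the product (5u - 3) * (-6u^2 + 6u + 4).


Distribute each term of the first polynomial:
  (5u)(-6u^2 + 6u + 4) = -30u^3 + 30u^2 + 20u
  (-3)(-6u^2 + 6u + 4) = 18u^2 - 18u - 12
Sum: -30u^3 + 48u^2 + 2u - 12


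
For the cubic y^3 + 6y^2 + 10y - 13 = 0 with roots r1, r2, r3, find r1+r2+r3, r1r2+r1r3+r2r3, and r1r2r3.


Monic cubic y^3+by^2+cy+d=0: sum=-b, pairwise sum=c, product=-d.
b=6, c=10, d=-13
r1+r2+r3 = -6
r1r2+r1r3+r2r3 = 10
r1r2r3 = 13


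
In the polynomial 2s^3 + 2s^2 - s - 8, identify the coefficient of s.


Read off the coefficient of s: -1


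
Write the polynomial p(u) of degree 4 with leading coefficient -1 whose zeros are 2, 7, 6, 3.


p(u) = -(u - 2)(u - 7)(u - 6)(u - 3)
Expand: -u^4 + 18u^3 - 113u^2 + 288u - 252


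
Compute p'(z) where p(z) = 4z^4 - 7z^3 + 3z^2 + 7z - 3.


Apply the power rule term by term:
  d/dz(4z^4) = 16z^3
  d/dz(-7z^3) = -21z^2
  d/dz(3z^2) = 6z
  d/dz(7z) = 7
  d/dz(-3) = 0
p'(z) = 16z^3 - 21z^2 + 6z + 7


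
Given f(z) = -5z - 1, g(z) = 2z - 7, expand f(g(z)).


Substitute g(z) into f:
f(g(z)) = -5*(2z - 7) + (-1)
Expand and combine: -10z + 34


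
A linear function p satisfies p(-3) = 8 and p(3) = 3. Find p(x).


p(x) = mx + b. Using p(-3)=8, p(3)=3:
m = (8 - 3)/(-3 - 3) = 5/-6 = -5/6
b = 8 - m*(-3) = 8 - 5/2 = 11/2
p(x) = -(5/6)x + (11/2)


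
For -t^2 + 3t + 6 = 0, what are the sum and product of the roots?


For at^2+bt+c=0: sum = -b/a, product = c/a.
a=-1, b=3, c=6
Sum = -(3)/-1 = 3
Product = (6)/-1 = -6


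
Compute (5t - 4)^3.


Expand (5t - 4)^3 by repeated multiplication:
  (5t - 4)^2 = 25t^2 - 40t + 16
= 125t^3 - 300t^2 + 240t - 64


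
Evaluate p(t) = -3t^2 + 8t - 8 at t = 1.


Using direct substitution:
  -3 * (1)^2 = -3
  8 * (1)^1 = 8
  constant: -8
Sum = -3 + 8 - 8 = -3


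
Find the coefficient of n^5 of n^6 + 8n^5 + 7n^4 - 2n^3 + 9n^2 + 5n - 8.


Read off the coefficient of n^5: 8


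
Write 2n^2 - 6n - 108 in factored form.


Roots satisfy r1 + r2 = -b/a = 3 and r1*r2 = c/a = -54.
So r1 = -6, r2 = 9.
2n^2 - 6n - 108 = 2(n - r1)(n - r2) = 2(n + 6)(n - 9)
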